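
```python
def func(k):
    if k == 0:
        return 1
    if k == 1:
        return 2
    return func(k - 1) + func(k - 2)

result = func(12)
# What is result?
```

Build up from base cases: func(0)=1, func(1)=2, func(2)=3, func(3)=5, func(4)=8, func(5)=13, func(6)=21, ..., func(12)=377

Answer: 377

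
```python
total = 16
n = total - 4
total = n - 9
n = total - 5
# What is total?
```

Trace:
`total = 16` → total = 16
`n = total - 4` → n = 12
`total = n - 9` → total = 3
`n = total - 5` → n = -2
So total = 3

Answer: 3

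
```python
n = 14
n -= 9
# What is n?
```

Trace:
`n = 14` → n = 14
`n -= 9` → n = 5
So n = 5

Answer: 5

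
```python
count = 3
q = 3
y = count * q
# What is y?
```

Trace:
`count = 3` → count = 3
`q = 3` → q = 3
`y = count * q` → y = 9
So y = 9

Answer: 9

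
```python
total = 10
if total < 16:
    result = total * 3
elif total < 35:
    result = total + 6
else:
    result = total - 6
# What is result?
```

Trace:
`total = 10` → total = 10
`if total < 16: ...` → total < 16 is True → result = 30
So result = 30

Answer: 30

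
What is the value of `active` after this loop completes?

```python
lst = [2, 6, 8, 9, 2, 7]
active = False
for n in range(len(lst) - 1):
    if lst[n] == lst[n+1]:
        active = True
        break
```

Check consecutive duplicates in [2, 6, 8, 9, 2, 7]
`active` takes the values: False

Answer: False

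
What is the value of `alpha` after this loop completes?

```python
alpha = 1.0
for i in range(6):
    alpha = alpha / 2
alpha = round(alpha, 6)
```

Halving LR 6 times: 1 / 2^6
`alpha` takes the values: 1.0 → 0.5 → 0.25 → 0.125 → 0.0625 → 0.03125 → 0.015625

Answer: 0.015625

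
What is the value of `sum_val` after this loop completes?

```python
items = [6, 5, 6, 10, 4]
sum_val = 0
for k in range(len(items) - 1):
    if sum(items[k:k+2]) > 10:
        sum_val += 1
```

Count windows with sum > 10
`sum_val` takes the values: 0 → 1 → 2 → 3 → 4

Answer: 4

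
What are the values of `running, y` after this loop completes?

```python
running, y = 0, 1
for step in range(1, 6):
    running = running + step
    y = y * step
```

Sum and factorial of 1 to 5
`running, y` takes the values: (0, 1) → (1, 1) → (3, 1) → (3, 2) → (6, 2) → (6, 6) → (10, 6) → (10, 24) → (15, 24) → (15, 120)

Answer: 15, 120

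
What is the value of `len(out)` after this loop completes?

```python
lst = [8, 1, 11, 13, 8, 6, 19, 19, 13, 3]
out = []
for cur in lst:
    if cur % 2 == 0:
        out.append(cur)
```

Count even numbers in [8, 1, 11, 13, 8, 6, 19, 19, 13, 3]
`out` takes the values: [] → [8] → [8, 8] → [8, 8, 6]
So `len(out)` = 3

Answer: 3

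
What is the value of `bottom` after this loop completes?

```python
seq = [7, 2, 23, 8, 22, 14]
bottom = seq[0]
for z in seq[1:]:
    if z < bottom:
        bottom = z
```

Minimum of [7, 2, 23, 8, 22, 14]
`bottom` takes the values: 7 → 2

Answer: 2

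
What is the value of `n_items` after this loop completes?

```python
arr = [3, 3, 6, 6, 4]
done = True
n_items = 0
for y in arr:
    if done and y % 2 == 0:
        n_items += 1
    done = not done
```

Count even values at even positions
`n_items` takes the values: 0 → 1 → 2

Answer: 2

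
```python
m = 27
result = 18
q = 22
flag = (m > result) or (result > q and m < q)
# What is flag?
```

Trace:
`m = 27` → m = 27
`result = 18` → result = 18
`q = 22` → q = 22
`flag = (m > result) or (result > q and m < q)` → flag = True
So flag = True

Answer: True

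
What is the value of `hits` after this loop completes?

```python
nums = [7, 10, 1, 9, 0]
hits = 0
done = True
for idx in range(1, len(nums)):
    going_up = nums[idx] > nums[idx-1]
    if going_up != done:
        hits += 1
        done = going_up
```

Count direction changes in [7, 10, 1, 9, 0]
`hits` takes the values: 0 → 1 → 2 → 3

Answer: 3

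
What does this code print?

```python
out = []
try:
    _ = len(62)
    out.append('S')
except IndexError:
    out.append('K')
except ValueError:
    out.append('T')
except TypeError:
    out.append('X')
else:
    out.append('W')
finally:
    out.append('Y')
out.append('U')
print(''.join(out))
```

Execution trace: 'X' (except TypeError) → 'Y' (finally) → 'U' (after the try/except). Output: XYU

Answer: XYU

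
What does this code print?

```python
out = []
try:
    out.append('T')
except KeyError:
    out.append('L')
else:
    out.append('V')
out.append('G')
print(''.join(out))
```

Execution trace: 'T' (try body, no exception) → 'V' (else) → 'G' (after the try/except). Output: TVG

Answer: TVG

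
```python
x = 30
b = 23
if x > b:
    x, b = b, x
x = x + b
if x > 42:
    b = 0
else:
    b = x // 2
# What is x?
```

Trace:
`x = 30` → x = 30
`b = 23` → b = 23
`if x > b: ...` → x > b is True → x = 23; b = 30
`x = x + b` → x = 53
`if x > 42: ...` → x > 42 is True → b = 0
So x = 53

Answer: 53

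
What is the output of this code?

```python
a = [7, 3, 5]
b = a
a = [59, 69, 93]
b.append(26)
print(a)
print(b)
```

Key concept: rebinding vs mutation: a is rebound to a new list, b still points at the original.
Step by step:
`a = [7, 3, 5]` → a = [7, 3, 5]
`b = a` → b = [7, 3, 5] (same object as a)
`a = [59, 69, 93]` → a = [59, 69, 93]
`b.append(26)` → b = [7, 3, 5, 26]
`print(a)` → prints [59, 69, 93]
`print(b)` → prints [7, 3, 5, 26]

Answer:
[59, 69, 93]
[7, 3, 5, 26]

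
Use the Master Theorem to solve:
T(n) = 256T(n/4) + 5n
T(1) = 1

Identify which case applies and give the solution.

a=256, b=4, f(n)=5n. log_4(256) = 4. Since c=1 < 4, Case 1 applies: T(n) = Θ(n^log_b(a)) = O(n^4).

Answer: O(n^4) - Case 1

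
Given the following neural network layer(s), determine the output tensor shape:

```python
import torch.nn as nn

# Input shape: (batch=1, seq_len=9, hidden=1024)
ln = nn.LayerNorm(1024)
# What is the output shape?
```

Input: (1, 9, 1024) -> Output: (1, 9, 1024)

Answer: (1, 9, 1024)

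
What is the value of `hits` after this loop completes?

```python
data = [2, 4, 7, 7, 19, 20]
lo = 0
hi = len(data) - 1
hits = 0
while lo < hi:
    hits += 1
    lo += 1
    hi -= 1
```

Iterations until pointers meet (list length 6)
`hits` takes the values: 0 → 1 → 2 → 3

Answer: 3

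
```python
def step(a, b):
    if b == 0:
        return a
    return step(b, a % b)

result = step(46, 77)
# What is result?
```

step(46, 77) -> step(77, 46) -> step(46, 31) -> step(31, 15) -> step(15, 1) -> step(1, 0) -> 1

Answer: 1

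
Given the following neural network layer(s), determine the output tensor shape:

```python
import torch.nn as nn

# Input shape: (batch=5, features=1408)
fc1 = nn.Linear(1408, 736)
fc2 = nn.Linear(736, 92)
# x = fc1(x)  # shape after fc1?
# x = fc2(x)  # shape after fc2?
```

Input: (5, 1408) -> after fc1: (5, 736) -> Output: (5, 92)

Answer: (5, 92)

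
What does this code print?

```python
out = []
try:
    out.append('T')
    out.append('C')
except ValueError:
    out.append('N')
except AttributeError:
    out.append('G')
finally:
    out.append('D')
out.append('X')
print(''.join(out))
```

Execution trace: 'T' (try body) → 'C' (try body, no exception) → 'D' (finally) → 'X' (after the try/except). Output: TCDX

Answer: TCDX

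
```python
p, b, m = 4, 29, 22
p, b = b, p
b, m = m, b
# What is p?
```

Trace:
`p, b, m = 4, 29, 22` → p = 4; b = 29; m = 22
`p, b = b, p` → p = 29; b = 4
`b, m = m, b` → b = 22; m = 4
So p = 29

Answer: 29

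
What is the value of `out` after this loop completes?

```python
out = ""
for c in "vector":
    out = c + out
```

Reverse 'vector'
`out` takes the values: "" → "v" → "ev" → "cev" → "tcev" → "otcev" → "rotcev"

Answer: "rotcev"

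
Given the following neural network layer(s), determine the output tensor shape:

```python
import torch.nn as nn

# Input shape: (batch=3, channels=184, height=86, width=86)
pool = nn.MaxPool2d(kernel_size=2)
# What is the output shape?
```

Input: (3, 184, 86, 86) -> Output: (3, 184, 43, 43)

Answer: (3, 184, 43, 43)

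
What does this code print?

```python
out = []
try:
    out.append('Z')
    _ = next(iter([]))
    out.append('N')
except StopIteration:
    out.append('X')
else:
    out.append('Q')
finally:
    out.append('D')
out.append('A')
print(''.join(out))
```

Execution trace: 'Z' (try body) → 'X' (except StopIteration) → 'D' (finally) → 'A' (after the try/except). Output: ZXDA

Answer: ZXDA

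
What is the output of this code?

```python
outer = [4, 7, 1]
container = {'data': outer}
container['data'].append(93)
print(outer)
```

Key concept: dict holds reference to list.
Step by step:
`outer = [4, 7, 1]` → outer = [4, 7, 1]
`container = {'data': outer}` → container = {'data': [4, 7, 1]}
`container['data'].append(93)` → outer = [4, 7, 1, 93]; container = {'data': [4, 7, 1, 93]}
`print(outer)` → prints [4, 7, 1, 93]

Answer: [4, 7, 1, 93]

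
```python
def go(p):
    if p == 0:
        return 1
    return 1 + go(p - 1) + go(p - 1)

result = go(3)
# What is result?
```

go(p) = 1 + 2·go(p-1), go(0)=1. Closed form: (1+1)·2^3 - 1 = 15.

Answer: 15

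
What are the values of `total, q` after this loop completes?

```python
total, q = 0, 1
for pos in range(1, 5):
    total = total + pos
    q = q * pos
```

Sum and factorial of 1 to 4
`total, q` takes the values: (0, 1) → (1, 1) → (3, 1) → (3, 2) → (6, 2) → (6, 6) → (10, 6) → (10, 24)

Answer: 10, 24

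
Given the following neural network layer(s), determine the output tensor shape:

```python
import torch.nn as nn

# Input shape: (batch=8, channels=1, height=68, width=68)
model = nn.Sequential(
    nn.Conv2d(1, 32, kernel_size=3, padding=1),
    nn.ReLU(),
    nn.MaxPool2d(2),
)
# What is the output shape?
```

Input: (8, 1, 68, 68) -> after Conv2d: (8, 32, 68, 68) -> after ReLU: (8, 32, 68, 68) -> Output: (8, 32, 34, 34)

Answer: (8, 32, 34, 34)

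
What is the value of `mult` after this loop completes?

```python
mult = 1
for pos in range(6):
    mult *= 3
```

3^6 = 729
`mult` takes the values: 1 → 3 → 9 → 27 → 81 → 243 → 729

Answer: 729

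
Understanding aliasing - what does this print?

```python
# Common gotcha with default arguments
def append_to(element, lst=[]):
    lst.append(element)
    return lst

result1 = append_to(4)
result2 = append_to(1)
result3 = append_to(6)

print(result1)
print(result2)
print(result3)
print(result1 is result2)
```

Key concept: mutable default argument gotcha.
Step by step:
`result1 = append_to(4)` → result1 = [4]
`result2 = append_to(1)` → result1 = [4, 1] (same object as result2); result2 = [4, 1] (same object as result1)
`result3 = append_to(6)` → result1 = [4, 1, 6] (same object as result2, result3); result2 = [4, 1, 6] (same object as result1, result3); result3 = [4, 1, 6] (same object as result1, result2)
`print(result1)` → prints [4, 1, 6]
`print(result2)` → prints [4, 1, 6]
`print(result3)` → prints [4, 1, 6]
`print(result1 is result2)` → prints True

Answer:
[4, 1, 6]
[4, 1, 6]
[4, 1, 6]
True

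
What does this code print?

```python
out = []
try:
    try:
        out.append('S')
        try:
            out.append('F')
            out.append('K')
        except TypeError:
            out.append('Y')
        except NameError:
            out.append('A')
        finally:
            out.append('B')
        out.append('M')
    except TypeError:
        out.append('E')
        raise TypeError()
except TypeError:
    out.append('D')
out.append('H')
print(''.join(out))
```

Execution trace: 'S' (try body) → 'F' (inner try body) → 'K' (inner try body, no exception) → 'B' (inner finally) → 'M' (try body, no exception) → 'H' (after the try/except). Output: SFKBMH

Answer: SFKBMH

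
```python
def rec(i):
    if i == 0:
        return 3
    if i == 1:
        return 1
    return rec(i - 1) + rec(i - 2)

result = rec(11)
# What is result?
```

Build up from base cases: rec(0)=3, rec(1)=1, rec(2)=4, rec(3)=5, rec(4)=9, rec(5)=14, rec(6)=23, ..., rec(11)=254

Answer: 254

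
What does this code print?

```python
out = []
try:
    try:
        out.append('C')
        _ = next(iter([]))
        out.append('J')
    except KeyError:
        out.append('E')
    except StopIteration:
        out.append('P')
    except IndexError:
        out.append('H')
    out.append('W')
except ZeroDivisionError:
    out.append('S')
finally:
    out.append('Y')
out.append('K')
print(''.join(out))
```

Execution trace: 'C' (inner try body) → 'P' (inner except StopIteration) → 'W' (try body, no exception) → 'Y' (finally) → 'K' (after the try/except). Output: CPWYK

Answer: CPWYK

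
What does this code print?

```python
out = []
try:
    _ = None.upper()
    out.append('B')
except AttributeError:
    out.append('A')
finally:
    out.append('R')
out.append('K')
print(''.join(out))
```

Execution trace: 'A' (except AttributeError) → 'R' (finally) → 'K' (after the try/except). Output: ARK

Answer: ARK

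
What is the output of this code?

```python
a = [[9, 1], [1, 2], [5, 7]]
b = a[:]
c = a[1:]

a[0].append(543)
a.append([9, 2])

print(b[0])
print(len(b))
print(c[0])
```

Key concept: slice with nested mutation.
Step by step:
`a = [[9, 1], [1, 2], [5, 7]]` → a = [[9, 1], [1, 2], [5, 7]]
`b = a[:]` → b = [[9, 1], [1, 2], [5, 7]]
`c = a[1:]` → c = [[1, 2], [5, 7]]
`a[0].append(543)` → a = [[9, 1, 543], [1, 2], [5, 7]]; b = [[9, 1, 543], [1, 2], [5, 7]]
`a.append([9, 2])` → a = [[9, 1, 543], [1, 2], [5, 7], [9, 2]]
`print(b[0])` → prints [9, 1, 543]
`print(len(b))` → prints 3
`print(c[0])` → prints [1, 2]

Answer:
[9, 1, 543]
3
[1, 2]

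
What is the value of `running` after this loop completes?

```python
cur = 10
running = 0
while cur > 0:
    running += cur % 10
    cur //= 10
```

Sum digits of 10
`running` takes the values: 0 → 1

Answer: 1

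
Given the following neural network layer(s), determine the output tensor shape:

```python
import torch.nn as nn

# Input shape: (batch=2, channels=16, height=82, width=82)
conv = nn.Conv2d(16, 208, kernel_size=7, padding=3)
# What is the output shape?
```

Input: (2, 16, 82, 82) -> Output: (2, 208, 82, 82)

Answer: (2, 208, 82, 82)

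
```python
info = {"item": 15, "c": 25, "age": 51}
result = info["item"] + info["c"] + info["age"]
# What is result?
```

Trace:
`info = {"item": 15, "c": 25, "age": 51}` → info = {'item': 15, 'c': 25, 'age': 51}
`result = info["item"] + info["c"] + info["age"]` → result = 91
So result = 91

Answer: 91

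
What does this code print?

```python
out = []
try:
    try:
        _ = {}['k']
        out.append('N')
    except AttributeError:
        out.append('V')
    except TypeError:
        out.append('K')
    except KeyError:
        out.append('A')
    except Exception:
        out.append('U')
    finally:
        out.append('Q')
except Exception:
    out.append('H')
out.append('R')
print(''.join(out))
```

Execution trace: 'A' (inner except KeyError) → 'Q' (inner finally) → 'R' (after the try/except). Output: AQR

Answer: AQR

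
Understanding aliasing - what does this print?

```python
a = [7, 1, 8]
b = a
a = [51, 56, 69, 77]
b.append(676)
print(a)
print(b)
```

Key concept: rebinding vs mutation: a is rebound to a new list, b still points at the original.
Step by step:
`a = [7, 1, 8]` → a = [7, 1, 8]
`b = a` → b = [7, 1, 8] (same object as a)
`a = [51, 56, 69, 77]` → a = [51, 56, 69, 77]
`b.append(676)` → b = [7, 1, 8, 676]
`print(a)` → prints [51, 56, 69, 77]
`print(b)` → prints [7, 1, 8, 676]

Answer:
[51, 56, 69, 77]
[7, 1, 8, 676]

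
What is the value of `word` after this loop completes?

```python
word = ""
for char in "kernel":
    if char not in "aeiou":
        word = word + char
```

Remove vowels from 'kernel'
`word` takes the values: "" → "k" → "kr" → "krn" → "krnl"

Answer: "krnl"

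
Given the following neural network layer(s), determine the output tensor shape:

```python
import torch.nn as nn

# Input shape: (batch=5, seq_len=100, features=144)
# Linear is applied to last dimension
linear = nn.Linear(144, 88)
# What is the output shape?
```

Input: (5, 100, 144) -> Output: (5, 100, 88)

Answer: (5, 100, 88)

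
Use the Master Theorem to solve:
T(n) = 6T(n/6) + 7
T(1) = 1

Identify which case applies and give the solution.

a=6, b=6, f(n)=7. log_6(6) = 1. Since c=0 < 1, Case 1 applies: T(n) = Θ(n^log_b(a)) = O(n).

Answer: O(n) - Case 1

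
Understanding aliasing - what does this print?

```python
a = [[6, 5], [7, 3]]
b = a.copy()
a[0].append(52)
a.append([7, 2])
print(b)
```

Key concept: shallow copy with nested lists.
Step by step:
`a = [[6, 5], [7, 3]]` → a = [[6, 5], [7, 3]]
`b = a.copy()` → b = [[6, 5], [7, 3]]
`a[0].append(52)` → a = [[6, 5, 52], [7, 3]]; b = [[6, 5, 52], [7, 3]]
`a.append([7, 2])` → a = [[6, 5, 52], [7, 3], [7, 2]]
`print(b)` → prints [[6, 5, 52], [7, 3]]

Answer: [[6, 5, 52], [7, 3]]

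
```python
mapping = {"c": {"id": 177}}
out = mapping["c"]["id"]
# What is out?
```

Trace:
`mapping = {"c": {"id": 177}}` → mapping = {'c': {'id': 177}}
`out = mapping["c"]["id"]` → out = 177
So out = 177

Answer: 177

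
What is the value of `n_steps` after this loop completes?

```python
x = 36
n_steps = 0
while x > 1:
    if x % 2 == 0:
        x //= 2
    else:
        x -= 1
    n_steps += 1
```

Steps to reduce 36 to 1
`n_steps` takes the values: 0 → 1 → 2 → 3 → 4 → 5 → 6

Answer: 6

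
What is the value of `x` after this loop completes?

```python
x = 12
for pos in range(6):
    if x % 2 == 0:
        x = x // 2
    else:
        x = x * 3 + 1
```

Collatz-style transformation from 12
`x` takes the values: 12 → 6 → 3 → 10 → 5 → 16 → 8

Answer: 8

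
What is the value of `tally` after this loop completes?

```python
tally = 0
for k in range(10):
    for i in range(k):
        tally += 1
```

Triangle number: 0+1+2+...+9
`tally` takes the values: 0 → 1 → 2 → 3 → 4 → 5 → 6 → 7 → 8 → 9 → 10 → 11 → 12 → 13 → 14 → 15 → 16 → 17 → 18 → 19 → 20 → 21 → 22 → 23 → 24 → 25 → 26 → 27 → 28 → 29 → … → 41 → 42 → 43 → 44 → 45

Answer: 45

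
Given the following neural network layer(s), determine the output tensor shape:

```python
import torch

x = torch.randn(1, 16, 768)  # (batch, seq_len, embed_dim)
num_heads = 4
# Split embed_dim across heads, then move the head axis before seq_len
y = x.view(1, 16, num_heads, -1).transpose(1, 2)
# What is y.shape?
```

Input: (1, 16, 768) -> head_dim = 768 // 4 = 192; after view: (1, 16, 4, 192) -> after transpose(1, 2): (1, 4, 16, 192) -> Output: (1, 4, 16, 192)

Answer: (1, 4, 16, 192)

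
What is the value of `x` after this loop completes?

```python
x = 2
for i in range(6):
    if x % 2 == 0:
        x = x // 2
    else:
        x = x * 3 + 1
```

Collatz-style transformation from 2
`x` takes the values: 2 → 1 → 4 → 2 → 1 → 4 → 2

Answer: 2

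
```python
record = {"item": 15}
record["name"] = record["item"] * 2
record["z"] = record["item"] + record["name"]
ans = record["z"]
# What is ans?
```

Trace:
`record = {"item": 15}` → record = {'item': 15}
`record["name"] = record["item"] * 2` → record = {'item': 15, 'name': 30}
`record["z"] = record["item"] + record["name"]` → record = {'item': 15, 'name': 30, 'z': 45}
`ans = record["z"]` → ans = 45
So ans = 45

Answer: 45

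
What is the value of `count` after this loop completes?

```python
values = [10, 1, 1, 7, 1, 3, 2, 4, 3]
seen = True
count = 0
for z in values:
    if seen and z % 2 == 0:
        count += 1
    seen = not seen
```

Count even values at even positions
`count` takes the values: 0 → 1 → 2

Answer: 2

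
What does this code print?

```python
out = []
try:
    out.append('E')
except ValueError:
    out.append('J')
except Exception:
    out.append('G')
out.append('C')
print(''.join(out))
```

Execution trace: 'E' (try body, no exception) → 'C' (after the try/except). Output: EC

Answer: EC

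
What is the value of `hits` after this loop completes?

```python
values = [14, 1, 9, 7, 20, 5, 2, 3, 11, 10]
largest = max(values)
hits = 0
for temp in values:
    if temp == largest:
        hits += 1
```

Count of max value 20 in [14, 1, 9, 7, 20, 5, 2, 3, 11, 10]
`hits` takes the values: 0 → 1

Answer: 1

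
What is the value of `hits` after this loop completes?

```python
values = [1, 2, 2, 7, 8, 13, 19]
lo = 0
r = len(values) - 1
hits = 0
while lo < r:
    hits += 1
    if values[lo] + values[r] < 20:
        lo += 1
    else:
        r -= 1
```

Steps to find pair summing to 20
`hits` takes the values: 0 → 1 → 2 → 3 → 4 → 5 → 6

Answer: 6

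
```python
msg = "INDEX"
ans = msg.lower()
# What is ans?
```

Trace:
`msg = "INDEX"` → msg = 'INDEX'
`ans = msg.lower()` → ans = 'index'
So ans = 'index'

Answer: 'index'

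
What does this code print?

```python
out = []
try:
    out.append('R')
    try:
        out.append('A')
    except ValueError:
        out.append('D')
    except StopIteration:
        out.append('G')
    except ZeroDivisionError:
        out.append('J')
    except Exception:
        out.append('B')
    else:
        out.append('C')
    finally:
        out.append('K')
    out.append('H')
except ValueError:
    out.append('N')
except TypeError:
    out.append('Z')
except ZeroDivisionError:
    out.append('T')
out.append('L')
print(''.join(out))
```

Execution trace: 'R' (try body) → 'A' (inner try body, no exception) → 'C' (inner else) → 'K' (inner finally) → 'H' (try body, no exception) → 'L' (after the try/except). Output: RACKHL

Answer: RACKHL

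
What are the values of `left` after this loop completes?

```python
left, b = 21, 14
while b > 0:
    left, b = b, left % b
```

GCD of 21 and 14
`left` takes the values: 21 → 14 → 7

Answer: 7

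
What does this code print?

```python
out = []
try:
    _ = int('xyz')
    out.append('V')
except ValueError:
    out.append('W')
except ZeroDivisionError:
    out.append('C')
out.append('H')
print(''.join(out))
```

Execution trace: 'W' (except ValueError) → 'H' (after the try/except). Output: WH

Answer: WH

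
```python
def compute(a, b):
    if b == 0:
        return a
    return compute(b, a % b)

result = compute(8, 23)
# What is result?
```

compute(8, 23) -> compute(23, 8) -> compute(8, 7) -> compute(7, 1) -> compute(1, 0) -> 1

Answer: 1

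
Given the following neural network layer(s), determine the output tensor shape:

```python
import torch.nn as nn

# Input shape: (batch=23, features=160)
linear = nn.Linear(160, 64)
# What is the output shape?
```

Input: (23, 160) -> Output: (23, 64)

Answer: (23, 64)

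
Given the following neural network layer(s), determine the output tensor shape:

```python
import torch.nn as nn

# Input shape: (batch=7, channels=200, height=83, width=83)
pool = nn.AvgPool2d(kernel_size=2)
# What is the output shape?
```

Input: (7, 200, 83, 83) -> Output: (7, 200, 41, 41)

Answer: (7, 200, 41, 41)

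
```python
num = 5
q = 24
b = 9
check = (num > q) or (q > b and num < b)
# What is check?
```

Trace:
`num = 5` → num = 5
`q = 24` → q = 24
`b = 9` → b = 9
`check = (num > q) or (q > b and num < b)` → check = True
So check = True

Answer: True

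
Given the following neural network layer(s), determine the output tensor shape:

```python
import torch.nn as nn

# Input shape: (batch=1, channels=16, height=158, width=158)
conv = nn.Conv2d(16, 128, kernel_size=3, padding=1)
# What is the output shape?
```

Input: (1, 16, 158, 158) -> Output: (1, 128, 158, 158)

Answer: (1, 128, 158, 158)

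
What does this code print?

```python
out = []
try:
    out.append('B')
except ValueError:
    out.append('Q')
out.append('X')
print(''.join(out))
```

Execution trace: 'B' (try body, no exception) → 'X' (after the try/except). Output: BX

Answer: BX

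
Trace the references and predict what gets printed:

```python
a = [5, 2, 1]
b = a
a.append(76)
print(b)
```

Key concept: basic list aliasing.
Step by step:
`a = [5, 2, 1]` → a = [5, 2, 1]
`b = a` → b = [5, 2, 1] (same object as a)
`a.append(76)` → a = [5, 2, 1, 76] (same object as b); b = [5, 2, 1, 76] (same object as a)
`print(b)` → prints [5, 2, 1, 76]

Answer: [5, 2, 1, 76]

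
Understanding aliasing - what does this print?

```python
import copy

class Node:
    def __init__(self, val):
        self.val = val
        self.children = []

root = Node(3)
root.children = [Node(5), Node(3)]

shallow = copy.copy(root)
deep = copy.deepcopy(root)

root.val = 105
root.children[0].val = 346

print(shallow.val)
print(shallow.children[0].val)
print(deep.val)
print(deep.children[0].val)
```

Key concept: deep copy with custom objects.
Step by step:
`root = Node(3)` → root = Node(val=3, children=[])
`root.children = [Node(5), Node(3)]` → root = Node(val=3, children=[Node(val=5, children=[]), Node(val=3, children=[])])
`shallow = copy.copy(root)` → shallow = Node(val=3, children=[Node(val=5, children=[]), Node(val=3, children=[])])
`deep = copy.deepcopy(root)` → deep = Node(val=3, children=[Node(val=5, children=[]), Node(val=3, children=[])])
`root.val = 105` → root = Node(val=105, children=[Node(val=5, children=[]), Node(val=3, children=[])])
`root.children[0].val = 346` → root = Node(val=105, children=[Node(val=346, children=[]), Node(val=3, children=[])]); shallow = Node(val=3, children=[Node(val=346, children=[]), Node(val=3, children=[])])
`print(shallow.val)` → prints 3
`print(shallow.children[0].val)` → prints 346
`print(deep.val)` → prints 3
`print(deep.children[0].val)` → prints 5

Answer:
3
346
3
5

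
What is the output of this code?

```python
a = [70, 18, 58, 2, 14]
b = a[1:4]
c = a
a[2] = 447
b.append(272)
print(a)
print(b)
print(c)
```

Key concept: slice vs alias.
Step by step:
`a = [70, 18, 58, 2, 14]` → a = [70, 18, 58, 2, 14]
`b = a[1:4]` → b = [18, 58, 2]
`c = a` → c = [70, 18, 58, 2, 14] (same object as a)
`a[2] = 447` → a = [70, 18, 447, 2, 14] (same object as c); c = [70, 18, 447, 2, 14] (same object as a)
`b.append(272)` → b = [18, 58, 2, 272]
`print(a)` → prints [70, 18, 447, 2, 14]
`print(b)` → prints [18, 58, 2, 272]
`print(c)` → prints [70, 18, 447, 2, 14]

Answer:
[70, 18, 447, 2, 14]
[18, 58, 2, 272]
[70, 18, 447, 2, 14]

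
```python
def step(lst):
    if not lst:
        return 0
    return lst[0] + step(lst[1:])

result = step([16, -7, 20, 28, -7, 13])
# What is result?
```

16 + (-7) + 20 + 28 + (-7) + 13 + 0 = 63

Answer: 63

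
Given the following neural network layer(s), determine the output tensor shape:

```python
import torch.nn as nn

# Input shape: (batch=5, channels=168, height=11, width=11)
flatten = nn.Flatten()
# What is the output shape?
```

Input: (5, 168, 11, 11) -> Output: (5, 20328)

Answer: (5, 20328)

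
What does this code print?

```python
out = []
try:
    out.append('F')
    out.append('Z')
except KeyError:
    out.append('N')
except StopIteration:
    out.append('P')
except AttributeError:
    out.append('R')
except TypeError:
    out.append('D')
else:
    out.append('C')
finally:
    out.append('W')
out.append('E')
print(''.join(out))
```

Execution trace: 'F' (try body) → 'Z' (try body, no exception) → 'C' (else) → 'W' (finally) → 'E' (after the try/except). Output: FZCWE

Answer: FZCWE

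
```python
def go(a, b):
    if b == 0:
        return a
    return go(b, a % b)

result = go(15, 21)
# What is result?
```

go(15, 21) -> go(21, 15) -> go(15, 6) -> go(6, 3) -> go(3, 0) -> 3

Answer: 3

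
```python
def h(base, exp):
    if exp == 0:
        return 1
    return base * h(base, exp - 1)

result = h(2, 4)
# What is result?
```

h(2, 4) = 2 * 2 * 2 * 2 = 16

Answer: 16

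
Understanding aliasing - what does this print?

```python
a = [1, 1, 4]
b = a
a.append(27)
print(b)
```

Key concept: basic list aliasing.
Step by step:
`a = [1, 1, 4]` → a = [1, 1, 4]
`b = a` → b = [1, 1, 4] (same object as a)
`a.append(27)` → a = [1, 1, 4, 27] (same object as b); b = [1, 1, 4, 27] (same object as a)
`print(b)` → prints [1, 1, 4, 27]

Answer: [1, 1, 4, 27]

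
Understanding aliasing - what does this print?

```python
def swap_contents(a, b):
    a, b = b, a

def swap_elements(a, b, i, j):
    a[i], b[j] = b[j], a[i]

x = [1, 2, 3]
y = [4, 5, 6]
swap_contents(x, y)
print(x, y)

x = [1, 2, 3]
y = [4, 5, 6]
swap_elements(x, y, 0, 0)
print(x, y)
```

Key concept: parameter rebinding vs mutation.
Step by step:
`x = [1, 2, 3]` → x = [1, 2, 3]
`y = [4, 5, 6]` → y = [4, 5, 6]
`swap_contents(x, y)` → no visible change to tracked variables
`print(x, y)` → prints [1, 2, 3] [4, 5, 6]
`x = [1, 2, 3]` → x = [1, 2, 3]
`y = [4, 5, 6]` → y = [4, 5, 6]
`swap_elements(x, y, 0, 0)` → x = [4, 2, 3]; y = [1, 5, 6]
`print(x, y)` → prints [4, 2, 3] [1, 5, 6]

Answer:
[1, 2, 3] [4, 5, 6]
[4, 2, 3] [1, 5, 6]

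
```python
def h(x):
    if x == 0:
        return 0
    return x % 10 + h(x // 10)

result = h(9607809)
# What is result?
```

Sum of digits of 9607809: 9 + 0 + 8 + 7 + 0 + 6 + 9 = 39

Answer: 39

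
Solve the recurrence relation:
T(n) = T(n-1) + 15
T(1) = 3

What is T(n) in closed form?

Unrolling: T(n) = T(1) + 15·(n-1) = 3 + 15(n-1) = 15n - 12.

Answer: T(n) = 15n - 12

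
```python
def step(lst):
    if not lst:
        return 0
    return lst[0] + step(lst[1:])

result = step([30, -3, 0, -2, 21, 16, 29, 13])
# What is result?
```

30 + (-3) + 0 + (-2) + 21 + 16 + 29 + 13 + 0 = 104

Answer: 104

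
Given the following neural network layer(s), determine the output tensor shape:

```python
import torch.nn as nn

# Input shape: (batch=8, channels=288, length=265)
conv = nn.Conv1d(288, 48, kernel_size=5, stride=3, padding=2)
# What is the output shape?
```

Input: (8, 288, 265) -> Output: (8, 48, 89)

Answer: (8, 48, 89)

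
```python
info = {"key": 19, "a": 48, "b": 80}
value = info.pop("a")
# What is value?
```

Trace:
`info = {"key": 19, "a": 48, "b": 80}` → info = {'key': 19, 'a': 48, 'b': 80}
`value = info.pop("a")` → info = {'key': 19, 'b': 80}; value = 48
So value = 48

Answer: 48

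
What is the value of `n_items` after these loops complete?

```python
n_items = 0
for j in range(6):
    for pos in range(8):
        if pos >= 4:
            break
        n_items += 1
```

Inner breaks at 4, outer runs 6 times
`n_items` takes the values: 0 → 1 → 2 → 3 → 4 → 5 → 6 → 7 → 8 → 9 → 10 → 11 → 12 → 13 → 14 → 15 → 16 → 17 → 18 → 19 → 20 → 21 → 22 → 23 → 24

Answer: 24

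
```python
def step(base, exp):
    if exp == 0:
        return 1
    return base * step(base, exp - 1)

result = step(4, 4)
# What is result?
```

step(4, 4) = 4 * 4 * 4 * 4 = 256

Answer: 256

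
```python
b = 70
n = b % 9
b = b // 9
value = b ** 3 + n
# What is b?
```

Trace:
`b = 70` → b = 70
`n = b % 9` → n = 7
`b = b // 9` → b = 7
`value = b ** 3 + n` → value = 350
So b = 7

Answer: 7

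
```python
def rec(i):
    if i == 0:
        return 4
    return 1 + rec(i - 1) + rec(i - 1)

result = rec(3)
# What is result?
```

rec(i) = 1 + 2·rec(i-1), rec(0)=4. Closed form: (4+1)·2^3 - 1 = 39.

Answer: 39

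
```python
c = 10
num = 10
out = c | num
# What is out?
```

Trace:
`c = 10` → c = 10
`num = 10` → num = 10
`out = c | num` → out = 10
So out = 10

Answer: 10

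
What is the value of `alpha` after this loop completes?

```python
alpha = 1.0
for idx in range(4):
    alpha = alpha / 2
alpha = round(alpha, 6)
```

Halving LR 4 times: 1 / 2^4
`alpha` takes the values: 1.0 → 0.5 → 0.25 → 0.125 → 0.0625

Answer: 0.0625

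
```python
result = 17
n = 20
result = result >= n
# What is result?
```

Trace:
`result = 17` → result = 17
`n = 20` → n = 20
`result = result >= n` → result = False
So result = False

Answer: False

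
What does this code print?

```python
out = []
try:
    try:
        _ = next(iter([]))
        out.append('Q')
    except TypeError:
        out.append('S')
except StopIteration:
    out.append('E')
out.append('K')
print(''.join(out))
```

Execution trace: 'E' (outer except StopIteration) → 'K' (after the try/except). Output: EK

Answer: EK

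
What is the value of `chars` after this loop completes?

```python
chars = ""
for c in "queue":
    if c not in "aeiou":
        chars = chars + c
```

Remove vowels from 'queue'
`chars` takes the values: "" → "q"

Answer: "q"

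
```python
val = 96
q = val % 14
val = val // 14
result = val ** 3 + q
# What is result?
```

Trace:
`val = 96` → val = 96
`q = val % 14` → q = 12
`val = val // 14` → val = 6
`result = val ** 3 + q` → result = 228
So result = 228

Answer: 228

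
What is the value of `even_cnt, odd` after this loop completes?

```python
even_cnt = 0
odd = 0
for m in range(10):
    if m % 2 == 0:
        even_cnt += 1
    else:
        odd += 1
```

Count evens and odds in range(10)
`even_cnt, odd` takes the values: (0, 0) → (1, 0) → (1, 1) → (2, 1) → (2, 2) → (3, 2) → (3, 3) → (4, 3) → (4, 4) → (5, 4) → (5, 5)

Answer: 5, 5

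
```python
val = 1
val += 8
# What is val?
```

Trace:
`val = 1` → val = 1
`val += 8` → val = 9
So val = 9

Answer: 9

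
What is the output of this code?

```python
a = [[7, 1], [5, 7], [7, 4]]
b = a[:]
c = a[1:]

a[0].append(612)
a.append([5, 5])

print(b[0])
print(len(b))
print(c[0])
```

Key concept: slice with nested mutation.
Step by step:
`a = [[7, 1], [5, 7], [7, 4]]` → a = [[7, 1], [5, 7], [7, 4]]
`b = a[:]` → b = [[7, 1], [5, 7], [7, 4]]
`c = a[1:]` → c = [[5, 7], [7, 4]]
`a[0].append(612)` → a = [[7, 1, 612], [5, 7], [7, 4]]; b = [[7, 1, 612], [5, 7], [7, 4]]
`a.append([5, 5])` → a = [[7, 1, 612], [5, 7], [7, 4], [5, 5]]
`print(b[0])` → prints [7, 1, 612]
`print(len(b))` → prints 3
`print(c[0])` → prints [5, 7]

Answer:
[7, 1, 612]
3
[5, 7]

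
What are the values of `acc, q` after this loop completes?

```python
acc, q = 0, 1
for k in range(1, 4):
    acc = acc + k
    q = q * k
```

Sum and factorial of 1 to 3
`acc, q` takes the values: (0, 1) → (1, 1) → (3, 1) → (3, 2) → (6, 2) → (6, 6)

Answer: 6, 6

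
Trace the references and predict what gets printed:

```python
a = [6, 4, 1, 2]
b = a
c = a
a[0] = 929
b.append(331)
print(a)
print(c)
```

Key concept: multiple aliases.
Step by step:
`a = [6, 4, 1, 2]` → a = [6, 4, 1, 2]
`b = a` → b = [6, 4, 1, 2] (same object as a)
`c = a` → c = [6, 4, 1, 2] (same object as a, b)
`a[0] = 929` → a = [929, 4, 1, 2] (same object as b, c); b = [929, 4, 1, 2] (same object as a, c); c = [929, 4, 1, 2] (same object as a, b)
`b.append(331)` → a = [929, 4, 1, 2, 331] (same object as b, c); b = [929, 4, 1, 2, 331] (same object as a, c); c = [929, 4, 1, 2, 331] (same object as a, b)
`print(a)` → prints [929, 4, 1, 2, 331]
`print(c)` → prints [929, 4, 1, 2, 331]

Answer:
[929, 4, 1, 2, 331]
[929, 4, 1, 2, 331]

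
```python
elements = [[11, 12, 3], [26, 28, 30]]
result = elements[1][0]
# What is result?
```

Trace:
`elements = [[11, 12, 3], [26, 28, 30]]` → elements = [[11, 12, 3], [26, 28, 30]]
`result = elements[1][0]` → result = 26
So result = 26

Answer: 26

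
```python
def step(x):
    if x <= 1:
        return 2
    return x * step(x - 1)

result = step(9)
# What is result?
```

step(9) = 9 * 8 * 7 * 6 * 5 * 4 * 3 * 2 * 2 = 725760

Answer: 725760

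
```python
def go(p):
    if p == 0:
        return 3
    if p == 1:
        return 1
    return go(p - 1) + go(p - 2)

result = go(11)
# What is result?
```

Build up from base cases: go(0)=3, go(1)=1, go(2)=4, go(3)=5, go(4)=9, go(5)=14, go(6)=23, ..., go(11)=254

Answer: 254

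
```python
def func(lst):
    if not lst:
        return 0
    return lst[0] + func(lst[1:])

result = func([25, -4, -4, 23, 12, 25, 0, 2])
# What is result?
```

25 + (-4) + (-4) + 23 + 12 + 25 + 0 + 2 + 0 = 79

Answer: 79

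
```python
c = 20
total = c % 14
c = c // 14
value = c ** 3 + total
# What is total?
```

Trace:
`c = 20` → c = 20
`total = c % 14` → total = 6
`c = c // 14` → c = 1
`value = c ** 3 + total` → value = 7
So total = 6

Answer: 6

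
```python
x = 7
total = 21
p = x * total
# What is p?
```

Trace:
`x = 7` → x = 7
`total = 21` → total = 21
`p = x * total` → p = 147
So p = 147

Answer: 147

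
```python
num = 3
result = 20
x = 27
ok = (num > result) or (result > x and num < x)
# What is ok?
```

Trace:
`num = 3` → num = 3
`result = 20` → result = 20
`x = 27` → x = 27
`ok = (num > result) or (result > x and num < x)` → ok = False
So ok = False

Answer: False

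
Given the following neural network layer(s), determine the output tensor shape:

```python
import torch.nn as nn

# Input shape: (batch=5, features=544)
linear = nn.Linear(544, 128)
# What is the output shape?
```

Input: (5, 544) -> Output: (5, 128)

Answer: (5, 128)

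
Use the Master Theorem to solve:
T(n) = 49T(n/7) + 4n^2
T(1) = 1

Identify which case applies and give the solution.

a=49, b=7, f(n)=4n^2. log_7(49) = 2. Since c=2 = 2, Case 2 applies: T(n) = Θ(n^log_b(a) · log n) = O(n^2 log n).

Answer: O(n^2 log n) - Case 2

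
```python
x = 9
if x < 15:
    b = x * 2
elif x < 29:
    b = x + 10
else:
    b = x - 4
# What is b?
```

Trace:
`x = 9` → x = 9
`if x < 15: ...` → x < 15 is True → b = 18
So b = 18

Answer: 18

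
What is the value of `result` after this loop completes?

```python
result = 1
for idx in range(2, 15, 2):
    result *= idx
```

Product of even numbers 2 to 14
`result` takes the values: 1 → 2 → 8 → 48 → 384 → 3840 → 46080 → 645120

Answer: 645120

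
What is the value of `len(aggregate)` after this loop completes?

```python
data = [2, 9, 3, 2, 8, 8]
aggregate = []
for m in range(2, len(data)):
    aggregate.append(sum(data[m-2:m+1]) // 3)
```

Number of 3-element averages
`aggregate` takes the values: [] → [4] → [4, 4] → [4, 4, 4] → [4, 4, 4, 6]
So `len(aggregate)` = 4

Answer: 4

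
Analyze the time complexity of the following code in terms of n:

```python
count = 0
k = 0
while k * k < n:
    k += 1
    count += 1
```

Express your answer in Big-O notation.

Each loop level contributes: √n. Multiplying the contributions gives O(√n).

Answer: O(√n)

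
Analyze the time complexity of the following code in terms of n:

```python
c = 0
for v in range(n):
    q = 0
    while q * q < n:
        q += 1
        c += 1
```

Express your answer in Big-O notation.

Each loop level contributes: n × √n. Multiplying the contributions gives O(n√n).

Answer: O(n√n)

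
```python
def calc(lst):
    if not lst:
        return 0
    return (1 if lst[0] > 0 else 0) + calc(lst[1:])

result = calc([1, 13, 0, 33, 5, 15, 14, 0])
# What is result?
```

Count of positive elements in [1, 13, 0, 33, 5, 15, 14, 0] = 6

Answer: 6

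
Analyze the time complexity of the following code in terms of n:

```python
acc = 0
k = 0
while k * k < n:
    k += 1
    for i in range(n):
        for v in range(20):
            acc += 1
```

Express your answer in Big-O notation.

Each loop level contributes: √n × n × 1. Multiplying the contributions gives O(n√n).

Answer: O(n√n)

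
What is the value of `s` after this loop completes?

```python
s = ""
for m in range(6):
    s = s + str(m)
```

Concatenate digits 0 to 5
`s` takes the values: "" → "0" → "01" → "012" → "0123" → "01234" → "012345"

Answer: "012345"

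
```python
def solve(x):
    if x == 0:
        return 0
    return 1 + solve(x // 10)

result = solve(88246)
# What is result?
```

Count of digits of 88246: 5

Answer: 5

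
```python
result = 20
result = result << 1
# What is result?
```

Trace:
`result = 20` → result = 20
`result = result << 1` → result = 40
So result = 40

Answer: 40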